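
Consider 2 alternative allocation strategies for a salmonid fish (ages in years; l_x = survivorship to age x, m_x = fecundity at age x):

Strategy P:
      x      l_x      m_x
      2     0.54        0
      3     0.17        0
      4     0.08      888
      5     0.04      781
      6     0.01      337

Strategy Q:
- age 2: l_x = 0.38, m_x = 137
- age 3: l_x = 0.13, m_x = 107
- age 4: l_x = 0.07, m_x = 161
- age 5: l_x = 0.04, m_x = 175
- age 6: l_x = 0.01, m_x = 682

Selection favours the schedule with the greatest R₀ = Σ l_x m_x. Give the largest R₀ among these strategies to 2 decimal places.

Strategy P: R₀ = 0.54×0 + 0.17×0 + 0.08×888 + 0.04×781 + 0.01×337 = 105.6500
Strategy Q: R₀ = 0.38×137 + 0.13×107 + 0.07×161 + 0.04×175 + 0.01×682 = 91.0600
Highest R₀: strategy P with 105.6500.

105.65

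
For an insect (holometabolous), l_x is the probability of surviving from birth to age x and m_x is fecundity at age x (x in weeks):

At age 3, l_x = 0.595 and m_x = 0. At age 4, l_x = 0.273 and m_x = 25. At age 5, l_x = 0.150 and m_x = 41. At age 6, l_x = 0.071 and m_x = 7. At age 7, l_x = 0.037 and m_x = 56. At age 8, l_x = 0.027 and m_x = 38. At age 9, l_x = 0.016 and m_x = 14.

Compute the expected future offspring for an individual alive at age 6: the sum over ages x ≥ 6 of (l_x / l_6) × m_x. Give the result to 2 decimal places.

l_6 = 0.071. Conditional survival from age 6 to x is l_x / l_6.
  x=6: (0.071/0.071) × 7 = 7.0000
  x=7: (0.037/0.071) × 56 = 29.1831
  x=8: (0.027/0.071) × 38 = 14.4507
  x=9: (0.016/0.071) × 14 = 3.1549
Sum = 7.0000 + 29.1831 + 14.4507 + 3.1549 = 53.7887

53.79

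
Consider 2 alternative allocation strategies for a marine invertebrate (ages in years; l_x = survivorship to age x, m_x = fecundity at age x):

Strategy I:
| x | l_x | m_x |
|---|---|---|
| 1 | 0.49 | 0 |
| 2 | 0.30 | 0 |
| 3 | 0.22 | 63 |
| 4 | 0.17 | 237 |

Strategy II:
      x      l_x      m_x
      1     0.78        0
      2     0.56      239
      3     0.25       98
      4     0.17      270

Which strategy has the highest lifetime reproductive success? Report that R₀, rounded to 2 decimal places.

204.24

Strategy I: R₀ = 0.49×0 + 0.30×0 + 0.22×63 + 0.17×237 = 54.1500
Strategy II: R₀ = 0.78×0 + 0.56×239 + 0.25×98 + 0.17×270 = 204.2400
Highest R₀: strategy II with 204.2400.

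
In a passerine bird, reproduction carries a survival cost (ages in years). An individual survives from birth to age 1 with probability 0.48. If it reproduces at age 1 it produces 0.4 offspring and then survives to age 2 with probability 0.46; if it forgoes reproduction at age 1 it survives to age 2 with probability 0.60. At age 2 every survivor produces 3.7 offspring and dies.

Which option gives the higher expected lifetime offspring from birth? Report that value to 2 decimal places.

breed at age 1: R₀ = 0.48 × (0.4 + 0.46 × 3.7) = 0.48 × 2.1020 = 1.0090
delay to age 2: R₀ = 0.48 × (0.60 × 3.7) = 0.48 × 2.2200 = 1.0656
Higher: delay to age 2 (1.0656).

1.07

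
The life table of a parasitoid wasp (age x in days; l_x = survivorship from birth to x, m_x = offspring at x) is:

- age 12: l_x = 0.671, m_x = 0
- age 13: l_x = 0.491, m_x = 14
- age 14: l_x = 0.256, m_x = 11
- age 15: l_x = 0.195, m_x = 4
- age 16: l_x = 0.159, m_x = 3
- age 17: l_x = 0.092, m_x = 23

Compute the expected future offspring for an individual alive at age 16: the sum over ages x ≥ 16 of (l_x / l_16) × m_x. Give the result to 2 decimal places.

l_16 = 0.159. Conditional survival from age 16 to x is l_x / l_16.
  x=16: (0.159/0.159) × 3 = 3.0000
  x=17: (0.092/0.159) × 23 = 13.3082
Sum = 3.0000 + 13.3082 = 16.3082

16.31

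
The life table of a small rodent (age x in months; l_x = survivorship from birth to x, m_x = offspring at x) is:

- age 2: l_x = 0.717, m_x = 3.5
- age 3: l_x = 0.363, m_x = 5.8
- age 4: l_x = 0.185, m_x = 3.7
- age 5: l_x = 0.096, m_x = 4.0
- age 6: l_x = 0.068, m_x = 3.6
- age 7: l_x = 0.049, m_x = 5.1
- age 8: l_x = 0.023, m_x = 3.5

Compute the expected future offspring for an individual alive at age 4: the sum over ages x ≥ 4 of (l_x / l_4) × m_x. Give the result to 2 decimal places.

l_4 = 0.185. Conditional survival from age 4 to x is l_x / l_4.
  x=4: (0.185/0.185) × 3.7 = 3.7000
  x=5: (0.096/0.185) × 4.0 = 2.0757
  x=6: (0.068/0.185) × 3.6 = 1.3232
  x=7: (0.049/0.185) × 5.1 = 1.3508
  x=8: (0.023/0.185) × 3.5 = 0.4351
Sum = 3.7000 + 2.0757 + 1.3232 + 1.3508 + 0.4351 = 8.8849

8.88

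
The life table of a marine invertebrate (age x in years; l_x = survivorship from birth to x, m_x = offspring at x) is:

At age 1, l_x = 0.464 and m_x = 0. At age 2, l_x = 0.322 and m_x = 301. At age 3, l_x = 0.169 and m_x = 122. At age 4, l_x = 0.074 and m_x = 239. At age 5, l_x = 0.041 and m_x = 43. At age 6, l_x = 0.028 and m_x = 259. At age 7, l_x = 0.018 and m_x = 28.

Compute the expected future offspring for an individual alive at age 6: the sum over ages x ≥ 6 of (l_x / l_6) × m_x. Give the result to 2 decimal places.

l_6 = 0.028. Conditional survival from age 6 to x is l_x / l_6.
  x=6: (0.028/0.028) × 259 = 259.0000
  x=7: (0.018/0.028) × 28 = 18.0000
Sum = 259.0000 + 18.0000 = 277.0000

277.00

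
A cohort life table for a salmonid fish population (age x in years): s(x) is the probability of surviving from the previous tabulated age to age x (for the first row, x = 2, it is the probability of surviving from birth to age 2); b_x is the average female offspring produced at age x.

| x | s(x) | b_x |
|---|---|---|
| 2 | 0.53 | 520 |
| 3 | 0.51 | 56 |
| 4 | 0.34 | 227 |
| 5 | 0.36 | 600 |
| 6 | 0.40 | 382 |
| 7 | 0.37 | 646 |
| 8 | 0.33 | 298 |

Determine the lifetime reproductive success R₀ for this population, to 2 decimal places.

340.15

Survivorship from birth: l_x = s_2·s_3·…·s_x.
  l_2 = 0.53000
  l_3 = 0.27030
  l_4 = 0.09190
  l_5 = 0.03308
  l_6 = 0.01323
  l_7 = 0.00490
  l_8 = 0.00162
R₀ = Σ l_x b_x:
  age 2: 0.53000 × 520 = 275.6000
  age 3: 0.27030 × 56 = 15.1368
  age 4: 0.09190 × 227 = 20.8613
  age 5: 0.03308 × 600 = 19.8480
  age 6: 0.01323 × 382 = 5.0539
  age 7: 0.00490 × 646 = 3.1654
  age 8: 0.00162 × 298 = 0.4828
R₀ = 275.6000 + 15.1368 + 20.8613 + 19.8480 + 5.0539 + 3.1654 + 0.4828 = 340.1481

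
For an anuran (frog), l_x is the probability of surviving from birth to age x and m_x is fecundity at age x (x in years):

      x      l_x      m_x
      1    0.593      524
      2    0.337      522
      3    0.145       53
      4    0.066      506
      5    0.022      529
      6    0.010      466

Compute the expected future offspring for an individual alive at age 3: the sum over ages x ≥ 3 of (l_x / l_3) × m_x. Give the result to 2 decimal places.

l_3 = 0.145. Conditional survival from age 3 to x is l_x / l_3.
  x=3: (0.145/0.145) × 53 = 53.0000
  x=4: (0.066/0.145) × 506 = 230.3172
  x=5: (0.022/0.145) × 529 = 80.2621
  x=6: (0.010/0.145) × 466 = 32.1379
Sum = 53.0000 + 230.3172 + 80.2621 + 32.1379 = 395.7172

395.72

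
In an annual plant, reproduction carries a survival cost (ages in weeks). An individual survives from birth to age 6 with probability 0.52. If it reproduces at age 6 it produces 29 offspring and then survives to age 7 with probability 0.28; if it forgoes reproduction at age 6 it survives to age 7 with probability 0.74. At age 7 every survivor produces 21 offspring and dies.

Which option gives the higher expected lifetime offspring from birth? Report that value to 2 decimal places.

breed at age 6: R₀ = 0.52 × (29 + 0.28 × 21) = 0.52 × 34.8800 = 18.1376
delay to age 7: R₀ = 0.52 × (0.74 × 21) = 0.52 × 15.5400 = 8.0808
Higher: breed at age 6 (18.1376).

18.14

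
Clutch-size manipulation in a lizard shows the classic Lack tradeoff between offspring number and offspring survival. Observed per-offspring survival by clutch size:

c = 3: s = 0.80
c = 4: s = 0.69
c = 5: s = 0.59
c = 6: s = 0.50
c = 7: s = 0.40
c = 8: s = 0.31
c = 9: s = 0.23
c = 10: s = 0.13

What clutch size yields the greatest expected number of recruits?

6

Expected recruits = c × s(c):
  c=3: 3 × 0.80 = 2.400
  c=4: 4 × 0.69 = 2.760
  c=5: 5 × 0.59 = 2.950
  c=6: 6 × 0.50 = 3.000
  c=7: 7 × 0.40 = 2.800
  c=8: 8 × 0.31 = 2.480
  c=9: 9 × 0.23 = 2.070
  c=10: 10 × 0.13 = 1.300
Maximum at c = 6 (3.000 recruits).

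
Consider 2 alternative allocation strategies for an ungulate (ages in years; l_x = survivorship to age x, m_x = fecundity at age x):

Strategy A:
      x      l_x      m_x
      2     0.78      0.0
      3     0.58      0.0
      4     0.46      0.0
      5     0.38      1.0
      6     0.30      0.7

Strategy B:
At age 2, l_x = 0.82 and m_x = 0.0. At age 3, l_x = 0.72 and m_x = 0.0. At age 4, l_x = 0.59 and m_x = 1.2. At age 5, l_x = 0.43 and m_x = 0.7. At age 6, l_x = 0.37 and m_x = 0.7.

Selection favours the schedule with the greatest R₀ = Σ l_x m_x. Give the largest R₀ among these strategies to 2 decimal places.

1.27

Strategy A: R₀ = 0.78×0.0 + 0.58×0.0 + 0.46×0.0 + 0.38×1.0 + 0.30×0.7 = 0.5900
Strategy B: R₀ = 0.82×0.0 + 0.72×0.0 + 0.59×1.2 + 0.43×0.7 + 0.37×0.7 = 1.2680
Highest R₀: strategy B with 1.2680.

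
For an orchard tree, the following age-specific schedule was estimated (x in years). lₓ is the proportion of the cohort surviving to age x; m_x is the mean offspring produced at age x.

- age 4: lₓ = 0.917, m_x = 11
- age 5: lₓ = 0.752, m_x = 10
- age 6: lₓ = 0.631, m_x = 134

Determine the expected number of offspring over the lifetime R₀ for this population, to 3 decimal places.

R₀ = Σ lₓ m_x:
  age 4: 0.917 × 11 = 10.0870
  age 5: 0.752 × 10 = 7.5200
  age 6: 0.631 × 134 = 84.5540
R₀ = 10.0870 + 7.5200 + 84.5540 = 102.1610

102.161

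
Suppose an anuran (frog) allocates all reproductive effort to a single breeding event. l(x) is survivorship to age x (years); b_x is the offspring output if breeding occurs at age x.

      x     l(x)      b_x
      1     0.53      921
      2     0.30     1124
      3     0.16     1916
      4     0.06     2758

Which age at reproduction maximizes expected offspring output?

Expected offspring if breeding at age x = l(x) × b_x:
  age 1: 0.53 × 921 = 488.130
  age 2: 0.30 × 1124 = 337.200
  age 3: 0.16 × 1916 = 306.560
  age 4: 0.06 × 2758 = 165.480
Maximum at age 1 (488.130).

1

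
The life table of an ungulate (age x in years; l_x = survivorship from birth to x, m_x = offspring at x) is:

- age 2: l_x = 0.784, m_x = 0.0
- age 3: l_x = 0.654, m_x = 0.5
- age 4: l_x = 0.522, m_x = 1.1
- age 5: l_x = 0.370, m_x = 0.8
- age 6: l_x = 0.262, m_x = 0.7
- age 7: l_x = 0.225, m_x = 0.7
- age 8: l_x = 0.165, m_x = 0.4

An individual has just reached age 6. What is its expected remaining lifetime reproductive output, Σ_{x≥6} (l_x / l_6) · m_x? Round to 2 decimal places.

l_6 = 0.262. Conditional survival from age 6 to x is l_x / l_6.
  x=6: (0.262/0.262) × 0.7 = 0.7000
  x=7: (0.225/0.262) × 0.7 = 0.6011
  x=8: (0.165/0.262) × 0.4 = 0.2519
Sum = 0.7000 + 0.6011 + 0.2519 = 1.5531

1.55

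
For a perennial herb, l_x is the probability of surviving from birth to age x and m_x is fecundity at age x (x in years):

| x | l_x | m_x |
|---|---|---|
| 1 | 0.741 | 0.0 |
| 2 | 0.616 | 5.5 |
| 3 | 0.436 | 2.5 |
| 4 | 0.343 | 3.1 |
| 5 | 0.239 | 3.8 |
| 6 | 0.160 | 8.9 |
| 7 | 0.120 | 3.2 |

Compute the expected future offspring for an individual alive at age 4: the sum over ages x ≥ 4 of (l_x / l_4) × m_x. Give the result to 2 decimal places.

11.02

l_4 = 0.343. Conditional survival from age 4 to x is l_x / l_4.
  x=4: (0.343/0.343) × 3.1 = 3.1000
  x=5: (0.239/0.343) × 3.8 = 2.6478
  x=6: (0.160/0.343) × 8.9 = 4.1516
  x=7: (0.120/0.343) × 3.2 = 1.1195
Sum = 3.1000 + 2.6478 + 4.1516 + 1.1195 = 11.0190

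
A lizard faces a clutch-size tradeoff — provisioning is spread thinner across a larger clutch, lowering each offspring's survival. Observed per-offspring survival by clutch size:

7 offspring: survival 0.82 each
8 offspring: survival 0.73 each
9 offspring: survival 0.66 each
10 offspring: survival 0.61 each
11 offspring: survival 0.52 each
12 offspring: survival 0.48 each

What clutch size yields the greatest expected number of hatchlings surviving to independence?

Expected hatchlings surviving to independence = c × s(c):
  c=7: 7 × 0.82 = 5.740
  c=8: 8 × 0.73 = 5.840
  c=9: 9 × 0.66 = 5.940
  c=10: 10 × 0.61 = 6.100
  c=11: 11 × 0.52 = 5.720
  c=12: 12 × 0.48 = 5.760
Maximum at c = 10 (6.100 hatchlings surviving to independence).

10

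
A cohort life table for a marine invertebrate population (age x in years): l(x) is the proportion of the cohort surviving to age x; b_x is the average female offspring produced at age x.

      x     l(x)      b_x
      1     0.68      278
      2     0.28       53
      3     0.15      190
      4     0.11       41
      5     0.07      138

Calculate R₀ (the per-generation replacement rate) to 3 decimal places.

246.550

R₀ = Σ l(x) b_x:
  age 1: 0.68 × 278 = 189.0400
  age 2: 0.28 × 53 = 14.8400
  age 3: 0.15 × 190 = 28.5000
  age 4: 0.11 × 41 = 4.5100
  age 5: 0.07 × 138 = 9.6600
R₀ = 189.0400 + 14.8400 + 28.5000 + 4.5100 + 9.6600 = 246.5500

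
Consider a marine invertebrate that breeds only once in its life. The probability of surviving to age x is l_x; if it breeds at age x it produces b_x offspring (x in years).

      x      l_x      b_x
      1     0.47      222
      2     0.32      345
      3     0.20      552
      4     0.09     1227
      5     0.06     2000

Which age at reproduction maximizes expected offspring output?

5

Expected offspring if breeding at age x = l_x × b_x:
  age 1: 0.47 × 222 = 104.340
  age 2: 0.32 × 345 = 110.400
  age 3: 0.20 × 552 = 110.400
  age 4: 0.09 × 1227 = 110.430
  age 5: 0.06 × 2000 = 120.000
Maximum at age 5 (120.000).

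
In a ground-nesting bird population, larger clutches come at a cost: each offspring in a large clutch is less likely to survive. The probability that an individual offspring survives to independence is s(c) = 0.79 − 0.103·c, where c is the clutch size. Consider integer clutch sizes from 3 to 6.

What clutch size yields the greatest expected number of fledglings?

Expected fledglings = c × s(c):
  c=3: 3 × 0.481 = 1.443
  c=4: 4 × 0.378 = 1.512
  c=5: 5 × 0.275 = 1.375
  c=6: 6 × 0.172 = 1.032
Maximum at c = 4 (1.512 fledglings).

4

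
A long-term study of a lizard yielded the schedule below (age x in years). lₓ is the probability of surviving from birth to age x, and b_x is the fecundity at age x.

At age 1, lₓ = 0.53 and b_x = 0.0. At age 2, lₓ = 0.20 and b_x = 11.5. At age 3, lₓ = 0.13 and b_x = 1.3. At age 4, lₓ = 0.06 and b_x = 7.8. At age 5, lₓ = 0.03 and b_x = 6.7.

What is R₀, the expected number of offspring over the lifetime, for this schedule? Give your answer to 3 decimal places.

3.138

R₀ = Σ lₓ b_x:
  age 1: 0.53 × 0.0 = 0.0000
  age 2: 0.20 × 11.5 = 2.3000
  age 3: 0.13 × 1.3 = 0.1690
  age 4: 0.06 × 7.8 = 0.4680
  age 5: 0.03 × 6.7 = 0.2010
R₀ = 0.0000 + 2.3000 + 0.1690 + 0.4680 + 0.2010 = 3.1380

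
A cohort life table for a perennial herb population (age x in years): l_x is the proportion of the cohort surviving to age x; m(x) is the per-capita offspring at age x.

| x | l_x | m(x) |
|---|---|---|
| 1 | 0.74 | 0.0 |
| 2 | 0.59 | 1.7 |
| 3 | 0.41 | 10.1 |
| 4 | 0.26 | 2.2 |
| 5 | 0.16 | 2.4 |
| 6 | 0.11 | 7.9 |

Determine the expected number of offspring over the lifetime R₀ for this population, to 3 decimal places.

R₀ = Σ l_x m(x):
  age 1: 0.74 × 0.0 = 0.0000
  age 2: 0.59 × 1.7 = 1.0030
  age 3: 0.41 × 10.1 = 4.1410
  age 4: 0.26 × 2.2 = 0.5720
  age 5: 0.16 × 2.4 = 0.3840
  age 6: 0.11 × 7.9 = 0.8690
R₀ = 0.0000 + 1.0030 + 4.1410 + 0.5720 + 0.3840 + 0.8690 = 6.9690

6.969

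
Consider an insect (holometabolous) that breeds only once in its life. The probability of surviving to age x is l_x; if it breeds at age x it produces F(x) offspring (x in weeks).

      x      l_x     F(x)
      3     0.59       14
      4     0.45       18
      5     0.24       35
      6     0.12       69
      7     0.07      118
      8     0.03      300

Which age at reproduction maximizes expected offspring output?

8

Expected offspring if breeding at age x = l_x × F(x):
  age 3: 0.59 × 14 = 8.260
  age 4: 0.45 × 18 = 8.100
  age 5: 0.24 × 35 = 8.400
  age 6: 0.12 × 69 = 8.280
  age 7: 0.07 × 118 = 8.260
  age 8: 0.03 × 300 = 9.000
Maximum at age 8 (9.000).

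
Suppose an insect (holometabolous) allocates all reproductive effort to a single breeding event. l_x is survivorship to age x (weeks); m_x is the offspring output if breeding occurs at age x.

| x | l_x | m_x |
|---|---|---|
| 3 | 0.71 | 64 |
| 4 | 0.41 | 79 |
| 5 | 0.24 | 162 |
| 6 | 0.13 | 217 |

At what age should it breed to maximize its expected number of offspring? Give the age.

3

Expected offspring if breeding at age x = l_x × m_x:
  age 3: 0.71 × 64 = 45.440
  age 4: 0.41 × 79 = 32.390
  age 5: 0.24 × 162 = 38.880
  age 6: 0.13 × 217 = 28.210
Maximum at age 3 (45.440).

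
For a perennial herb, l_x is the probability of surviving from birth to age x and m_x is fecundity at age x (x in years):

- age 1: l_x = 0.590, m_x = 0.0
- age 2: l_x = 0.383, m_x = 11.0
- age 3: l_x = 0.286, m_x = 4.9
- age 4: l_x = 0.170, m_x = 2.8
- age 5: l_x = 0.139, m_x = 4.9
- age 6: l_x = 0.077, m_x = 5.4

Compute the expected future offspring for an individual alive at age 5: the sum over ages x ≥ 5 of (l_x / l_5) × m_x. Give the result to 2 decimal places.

7.89

l_5 = 0.139. Conditional survival from age 5 to x is l_x / l_5.
  x=5: (0.139/0.139) × 4.9 = 4.9000
  x=6: (0.077/0.139) × 5.4 = 2.9914
Sum = 4.9000 + 2.9914 = 7.8914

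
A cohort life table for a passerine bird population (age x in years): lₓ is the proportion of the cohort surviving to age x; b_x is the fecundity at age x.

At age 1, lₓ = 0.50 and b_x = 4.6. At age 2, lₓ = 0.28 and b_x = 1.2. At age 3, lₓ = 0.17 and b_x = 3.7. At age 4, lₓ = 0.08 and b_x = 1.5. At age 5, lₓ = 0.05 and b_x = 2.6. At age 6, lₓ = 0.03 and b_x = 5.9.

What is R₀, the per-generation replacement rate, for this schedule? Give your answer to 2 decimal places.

3.69

R₀ = Σ lₓ b_x:
  age 1: 0.50 × 4.6 = 2.3000
  age 2: 0.28 × 1.2 = 0.3360
  age 3: 0.17 × 3.7 = 0.6290
  age 4: 0.08 × 1.5 = 0.1200
  age 5: 0.05 × 2.6 = 0.1300
  age 6: 0.03 × 5.9 = 0.1770
R₀ = 2.3000 + 0.3360 + 0.6290 + 0.1200 + 0.1300 + 0.1770 = 3.6920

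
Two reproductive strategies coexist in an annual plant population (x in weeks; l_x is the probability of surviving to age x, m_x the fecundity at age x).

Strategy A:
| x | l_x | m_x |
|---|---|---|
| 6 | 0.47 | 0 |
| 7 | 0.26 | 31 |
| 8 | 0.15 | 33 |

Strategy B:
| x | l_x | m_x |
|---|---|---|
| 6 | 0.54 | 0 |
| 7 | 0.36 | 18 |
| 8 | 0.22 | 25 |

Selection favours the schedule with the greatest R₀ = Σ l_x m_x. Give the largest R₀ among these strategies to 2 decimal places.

13.01

Strategy A: R₀ = 0.47×0 + 0.26×31 + 0.15×33 = 13.0100
Strategy B: R₀ = 0.54×0 + 0.36×18 + 0.22×25 = 11.9800
Highest R₀: strategy A with 13.0100.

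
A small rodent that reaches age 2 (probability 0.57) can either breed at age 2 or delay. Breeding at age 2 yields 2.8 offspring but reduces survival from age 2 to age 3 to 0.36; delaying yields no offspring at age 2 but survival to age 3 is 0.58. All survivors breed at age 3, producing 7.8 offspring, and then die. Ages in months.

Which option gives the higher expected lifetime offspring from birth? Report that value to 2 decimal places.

breed at age 2: R₀ = 0.57 × (2.8 + 0.36 × 7.8) = 0.57 × 5.6080 = 3.1966
delay to age 3: R₀ = 0.57 × (0.58 × 7.8) = 0.57 × 4.5240 = 2.5787
Higher: breed at age 2 (3.1966).

3.20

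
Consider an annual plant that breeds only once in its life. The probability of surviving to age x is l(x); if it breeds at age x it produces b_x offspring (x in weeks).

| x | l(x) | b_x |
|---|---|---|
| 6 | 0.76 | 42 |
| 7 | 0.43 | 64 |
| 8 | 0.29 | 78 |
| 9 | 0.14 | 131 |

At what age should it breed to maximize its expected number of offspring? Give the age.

Expected offspring if breeding at age x = l(x) × b_x:
  age 6: 0.76 × 42 = 31.920
  age 7: 0.43 × 64 = 27.520
  age 8: 0.29 × 78 = 22.620
  age 9: 0.14 × 131 = 18.340
Maximum at age 6 (31.920).

6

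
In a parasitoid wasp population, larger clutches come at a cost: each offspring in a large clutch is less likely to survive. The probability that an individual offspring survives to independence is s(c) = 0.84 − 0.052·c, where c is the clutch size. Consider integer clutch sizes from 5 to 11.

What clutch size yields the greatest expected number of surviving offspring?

8

Expected surviving offspring = c × s(c):
  c=5: 5 × 0.580 = 2.900
  c=6: 6 × 0.528 = 3.168
  c=7: 7 × 0.476 = 3.332
  c=8: 8 × 0.424 = 3.392
  c=9: 9 × 0.372 = 3.348
  c=10: 10 × 0.320 = 3.200
  c=11: 11 × 0.268 = 2.948
Maximum at c = 8 (3.392 surviving offspring).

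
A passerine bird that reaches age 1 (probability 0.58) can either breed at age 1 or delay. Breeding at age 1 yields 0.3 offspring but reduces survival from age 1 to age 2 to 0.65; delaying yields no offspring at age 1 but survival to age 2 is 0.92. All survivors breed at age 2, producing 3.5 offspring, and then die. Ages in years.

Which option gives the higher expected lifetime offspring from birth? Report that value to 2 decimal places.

1.87

breed at age 1: R₀ = 0.58 × (0.3 + 0.65 × 3.5) = 0.58 × 2.5750 = 1.4935
delay to age 2: R₀ = 0.58 × (0.92 × 3.5) = 0.58 × 3.2200 = 1.8676
Higher: delay to age 2 (1.8676).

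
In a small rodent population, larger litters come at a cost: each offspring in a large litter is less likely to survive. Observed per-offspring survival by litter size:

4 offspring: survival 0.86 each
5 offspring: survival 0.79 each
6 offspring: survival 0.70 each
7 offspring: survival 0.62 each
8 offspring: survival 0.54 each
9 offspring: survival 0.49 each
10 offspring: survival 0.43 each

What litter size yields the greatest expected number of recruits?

Expected recruits = c × s(c):
  c=4: 4 × 0.86 = 3.440
  c=5: 5 × 0.79 = 3.950
  c=6: 6 × 0.70 = 4.200
  c=7: 7 × 0.62 = 4.340
  c=8: 8 × 0.54 = 4.320
  c=9: 9 × 0.49 = 4.410
  c=10: 10 × 0.43 = 4.300
Maximum at c = 9 (4.410 recruits).

9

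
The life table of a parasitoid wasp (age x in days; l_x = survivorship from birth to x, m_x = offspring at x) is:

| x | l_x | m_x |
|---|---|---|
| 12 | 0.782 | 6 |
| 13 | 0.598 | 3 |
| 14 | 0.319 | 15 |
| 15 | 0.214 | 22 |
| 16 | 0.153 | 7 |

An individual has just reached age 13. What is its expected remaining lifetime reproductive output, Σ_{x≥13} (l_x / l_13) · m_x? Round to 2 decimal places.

l_13 = 0.598. Conditional survival from age 13 to x is l_x / l_13.
  x=13: (0.598/0.598) × 3 = 3.0000
  x=14: (0.319/0.598) × 15 = 8.0017
  x=15: (0.214/0.598) × 22 = 7.8729
  x=16: (0.153/0.598) × 7 = 1.7910
Sum = 3.0000 + 8.0017 + 7.8729 + 1.7910 = 20.6656

20.67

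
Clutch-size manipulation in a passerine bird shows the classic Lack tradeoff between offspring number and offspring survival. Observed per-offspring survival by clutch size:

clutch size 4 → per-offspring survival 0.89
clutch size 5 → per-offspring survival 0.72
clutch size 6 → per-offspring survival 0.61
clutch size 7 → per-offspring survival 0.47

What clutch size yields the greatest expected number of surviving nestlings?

Expected surviving nestlings = c × s(c):
  c=4: 4 × 0.89 = 3.560
  c=5: 5 × 0.72 = 3.600
  c=6: 6 × 0.61 = 3.660
  c=7: 7 × 0.47 = 3.290
Maximum at c = 6 (3.660 surviving nestlings).

6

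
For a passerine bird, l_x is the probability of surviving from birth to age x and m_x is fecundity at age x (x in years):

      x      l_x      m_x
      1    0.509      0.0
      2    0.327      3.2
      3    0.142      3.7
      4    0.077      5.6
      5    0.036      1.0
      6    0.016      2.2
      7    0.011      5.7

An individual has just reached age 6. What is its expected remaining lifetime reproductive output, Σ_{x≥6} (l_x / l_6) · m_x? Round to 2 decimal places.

6.12

l_6 = 0.016. Conditional survival from age 6 to x is l_x / l_6.
  x=6: (0.016/0.016) × 2.2 = 2.2000
  x=7: (0.011/0.016) × 5.7 = 3.9188
Sum = 2.2000 + 3.9188 = 6.1188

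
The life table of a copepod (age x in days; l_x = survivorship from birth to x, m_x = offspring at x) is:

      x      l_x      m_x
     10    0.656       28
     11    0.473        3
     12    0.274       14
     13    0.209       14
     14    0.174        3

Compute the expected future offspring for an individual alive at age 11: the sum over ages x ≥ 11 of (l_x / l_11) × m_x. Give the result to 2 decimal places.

18.40

l_11 = 0.473. Conditional survival from age 11 to x is l_x / l_11.
  x=11: (0.473/0.473) × 3 = 3.0000
  x=12: (0.274/0.473) × 14 = 8.1099
  x=13: (0.209/0.473) × 14 = 6.1860
  x=14: (0.174/0.473) × 3 = 1.1036
Sum = 3.0000 + 8.1099 + 6.1860 + 1.1036 = 18.3996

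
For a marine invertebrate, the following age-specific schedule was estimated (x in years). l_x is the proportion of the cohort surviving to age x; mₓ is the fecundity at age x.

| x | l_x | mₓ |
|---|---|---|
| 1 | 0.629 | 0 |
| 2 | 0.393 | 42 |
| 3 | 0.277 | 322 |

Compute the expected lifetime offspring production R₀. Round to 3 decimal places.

R₀ = Σ l_x mₓ:
  age 1: 0.629 × 0 = 0.0000
  age 2: 0.393 × 42 = 16.5060
  age 3: 0.277 × 322 = 89.1940
R₀ = 0.0000 + 16.5060 + 89.1940 = 105.7000

105.700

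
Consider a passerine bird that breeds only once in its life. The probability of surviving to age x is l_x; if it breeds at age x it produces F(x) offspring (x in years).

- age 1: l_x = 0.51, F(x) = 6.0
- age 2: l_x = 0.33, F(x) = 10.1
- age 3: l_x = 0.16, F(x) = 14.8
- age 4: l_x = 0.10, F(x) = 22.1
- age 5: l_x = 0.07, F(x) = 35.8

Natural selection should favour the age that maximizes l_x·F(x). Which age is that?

Expected offspring if breeding at age x = l_x × F(x):
  age 1: 0.51 × 6.0 = 3.060
  age 2: 0.33 × 10.1 = 3.333
  age 3: 0.16 × 14.8 = 2.368
  age 4: 0.10 × 22.1 = 2.210
  age 5: 0.07 × 35.8 = 2.506
Maximum at age 2 (3.333).

2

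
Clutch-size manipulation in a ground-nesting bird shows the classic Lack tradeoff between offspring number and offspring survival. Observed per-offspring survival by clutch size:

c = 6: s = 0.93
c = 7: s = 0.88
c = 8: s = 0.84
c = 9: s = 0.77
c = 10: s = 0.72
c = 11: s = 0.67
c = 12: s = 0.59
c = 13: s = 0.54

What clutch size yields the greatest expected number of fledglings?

Expected fledglings = c × s(c):
  c=6: 6 × 0.93 = 5.580
  c=7: 7 × 0.88 = 6.160
  c=8: 8 × 0.84 = 6.720
  c=9: 9 × 0.77 = 6.930
  c=10: 10 × 0.72 = 7.200
  c=11: 11 × 0.67 = 7.370
  c=12: 12 × 0.59 = 7.080
  c=13: 13 × 0.54 = 7.020
Maximum at c = 11 (7.370 fledglings).

11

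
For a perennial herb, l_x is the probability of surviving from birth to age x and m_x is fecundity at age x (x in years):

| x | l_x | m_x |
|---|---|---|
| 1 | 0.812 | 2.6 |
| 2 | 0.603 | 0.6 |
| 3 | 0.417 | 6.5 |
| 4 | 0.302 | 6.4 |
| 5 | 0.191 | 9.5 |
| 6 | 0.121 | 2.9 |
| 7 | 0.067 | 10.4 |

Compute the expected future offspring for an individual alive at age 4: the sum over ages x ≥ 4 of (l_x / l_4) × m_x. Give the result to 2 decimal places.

l_4 = 0.302. Conditional survival from age 4 to x is l_x / l_4.
  x=4: (0.302/0.302) × 6.4 = 6.4000
  x=5: (0.191/0.302) × 9.5 = 6.0083
  x=6: (0.121/0.302) × 2.9 = 1.1619
  x=7: (0.067/0.302) × 10.4 = 2.3073
Sum = 6.4000 + 6.0083 + 1.1619 + 2.3073 = 15.8775

15.88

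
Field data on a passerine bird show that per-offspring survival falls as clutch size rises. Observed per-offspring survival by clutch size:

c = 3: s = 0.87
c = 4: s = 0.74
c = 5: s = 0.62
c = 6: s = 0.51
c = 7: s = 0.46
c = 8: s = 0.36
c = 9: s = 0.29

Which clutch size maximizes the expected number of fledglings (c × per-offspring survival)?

Expected fledglings = c × s(c):
  c=3: 3 × 0.87 = 2.610
  c=4: 4 × 0.74 = 2.960
  c=5: 5 × 0.62 = 3.100
  c=6: 6 × 0.51 = 3.060
  c=7: 7 × 0.46 = 3.220
  c=8: 8 × 0.36 = 2.880
  c=9: 9 × 0.29 = 2.610
Maximum at c = 7 (3.220 fledglings).

7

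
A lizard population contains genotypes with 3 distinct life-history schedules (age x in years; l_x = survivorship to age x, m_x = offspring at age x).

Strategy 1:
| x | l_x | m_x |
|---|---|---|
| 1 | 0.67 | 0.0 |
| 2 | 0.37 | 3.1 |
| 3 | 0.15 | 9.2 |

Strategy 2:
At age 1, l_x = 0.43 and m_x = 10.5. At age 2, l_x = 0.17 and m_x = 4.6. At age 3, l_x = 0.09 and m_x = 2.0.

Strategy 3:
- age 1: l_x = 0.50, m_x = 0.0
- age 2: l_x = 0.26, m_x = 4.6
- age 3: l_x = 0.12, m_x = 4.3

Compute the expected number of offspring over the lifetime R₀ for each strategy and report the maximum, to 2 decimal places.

Strategy 1: R₀ = 0.67×0.0 + 0.37×3.1 + 0.15×9.2 = 2.5270
Strategy 2: R₀ = 0.43×10.5 + 0.17×4.6 + 0.09×2.0 = 5.4770
Strategy 3: R₀ = 0.50×0.0 + 0.26×4.6 + 0.12×4.3 = 1.7120
Highest R₀: strategy 2 with 5.4770.

5.48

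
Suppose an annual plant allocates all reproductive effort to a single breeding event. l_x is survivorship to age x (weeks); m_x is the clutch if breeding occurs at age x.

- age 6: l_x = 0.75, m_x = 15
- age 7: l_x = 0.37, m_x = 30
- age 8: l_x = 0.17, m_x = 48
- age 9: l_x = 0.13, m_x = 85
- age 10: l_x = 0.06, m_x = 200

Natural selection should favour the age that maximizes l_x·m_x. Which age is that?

Expected offspring if breeding at age x = l_x × m_x:
  age 6: 0.75 × 15 = 11.250
  age 7: 0.37 × 30 = 11.100
  age 8: 0.17 × 48 = 8.160
  age 9: 0.13 × 85 = 11.050
  age 10: 0.06 × 200 = 12.000
Maximum at age 10 (12.000).

10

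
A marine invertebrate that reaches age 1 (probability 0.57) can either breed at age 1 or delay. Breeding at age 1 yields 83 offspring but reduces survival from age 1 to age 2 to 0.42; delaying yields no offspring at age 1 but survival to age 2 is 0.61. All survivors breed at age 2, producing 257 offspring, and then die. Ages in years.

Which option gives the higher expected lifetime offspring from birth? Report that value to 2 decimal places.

breed at age 1: R₀ = 0.57 × (83 + 0.42 × 257) = 0.57 × 190.9400 = 108.8358
delay to age 2: R₀ = 0.57 × (0.61 × 257) = 0.57 × 156.7700 = 89.3589
Higher: breed at age 1 (108.8358).

108.84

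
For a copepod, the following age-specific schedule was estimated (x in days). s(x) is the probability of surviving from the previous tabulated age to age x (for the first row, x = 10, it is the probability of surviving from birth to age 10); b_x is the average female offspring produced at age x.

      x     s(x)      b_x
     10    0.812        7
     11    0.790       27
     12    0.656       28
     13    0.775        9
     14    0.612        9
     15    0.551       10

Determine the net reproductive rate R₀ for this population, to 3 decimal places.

Survivorship from birth: l_x = s_10·s_11·…·s_x.
  l_10 = 0.81200
  l_11 = 0.64148
  l_12 = 0.42081
  l_13 = 0.32613
  l_14 = 0.19959
  l_15 = 0.10997
R₀ = Σ l_x b_x:
  age 10: 0.81200 × 7 = 5.6840
  age 11: 0.64148 × 27 = 17.3200
  age 12: 0.42081 × 28 = 11.7827
  age 13: 0.32613 × 9 = 2.9352
  age 14: 0.19959 × 9 = 1.7963
  age 15: 0.10997 × 10 = 1.0997
R₀ = 5.6840 + 17.3200 + 11.7827 + 2.9352 + 1.7963 + 1.0997 = 40.6178

40.618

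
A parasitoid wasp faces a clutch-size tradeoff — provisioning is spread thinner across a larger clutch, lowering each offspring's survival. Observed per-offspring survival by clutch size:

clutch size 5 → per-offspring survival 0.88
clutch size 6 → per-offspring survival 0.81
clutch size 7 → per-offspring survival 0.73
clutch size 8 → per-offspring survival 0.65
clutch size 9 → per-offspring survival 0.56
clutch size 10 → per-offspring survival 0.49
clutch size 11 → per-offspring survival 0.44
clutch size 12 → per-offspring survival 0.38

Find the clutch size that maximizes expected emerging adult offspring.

8

Expected emerging adult offspring = c × s(c):
  c=5: 5 × 0.88 = 4.400
  c=6: 6 × 0.81 = 4.860
  c=7: 7 × 0.73 = 5.110
  c=8: 8 × 0.65 = 5.200
  c=9: 9 × 0.56 = 5.040
  c=10: 10 × 0.49 = 4.900
  c=11: 11 × 0.44 = 4.840
  c=12: 12 × 0.38 = 4.560
Maximum at c = 8 (5.200 emerging adult offspring).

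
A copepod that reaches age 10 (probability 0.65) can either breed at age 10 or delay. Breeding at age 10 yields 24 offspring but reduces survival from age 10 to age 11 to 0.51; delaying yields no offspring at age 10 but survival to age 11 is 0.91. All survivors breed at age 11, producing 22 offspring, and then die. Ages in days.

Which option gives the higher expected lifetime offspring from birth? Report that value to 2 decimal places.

22.89

breed at age 10: R₀ = 0.65 × (24 + 0.51 × 22) = 0.65 × 35.2200 = 22.8930
delay to age 11: R₀ = 0.65 × (0.91 × 22) = 0.65 × 20.0200 = 13.0130
Higher: breed at age 10 (22.8930).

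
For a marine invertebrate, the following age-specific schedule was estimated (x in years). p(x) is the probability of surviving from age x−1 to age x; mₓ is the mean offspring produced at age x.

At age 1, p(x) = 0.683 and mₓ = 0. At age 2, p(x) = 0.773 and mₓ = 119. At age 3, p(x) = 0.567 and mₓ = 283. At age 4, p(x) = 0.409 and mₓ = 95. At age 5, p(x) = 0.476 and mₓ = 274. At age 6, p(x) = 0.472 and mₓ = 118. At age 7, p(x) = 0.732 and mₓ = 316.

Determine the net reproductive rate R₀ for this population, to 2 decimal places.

Survivorship from birth: l_x = p_1·p_2·…·p_x.
  l_1 = 0.68300
  l_2 = 0.52796
  l_3 = 0.29935
  l_4 = 0.12244
  l_5 = 0.05828
  l_6 = 0.02751
  l_7 = 0.02014
R₀ = Σ l_x mₓ:
  age 1: 0.68300 × 0 = 0.0000
  age 2: 0.52796 × 119 = 62.8272
  age 3: 0.29935 × 283 = 84.7160
  age 4: 0.12244 × 95 = 11.6318
  age 5: 0.05828 × 274 = 15.9687
  age 6: 0.02751 × 118 = 3.2462
  age 7: 0.02014 × 316 = 6.3642
R₀ = 0.0000 + 62.8272 + 84.7160 + 11.6318 + 15.9687 + 3.2462 + 6.3642 = 184.7542

184.75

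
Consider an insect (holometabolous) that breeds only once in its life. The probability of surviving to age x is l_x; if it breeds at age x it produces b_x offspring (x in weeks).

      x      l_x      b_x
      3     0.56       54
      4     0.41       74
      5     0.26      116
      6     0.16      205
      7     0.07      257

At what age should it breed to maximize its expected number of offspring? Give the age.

Expected offspring if breeding at age x = l_x × b_x:
  age 3: 0.56 × 54 = 30.240
  age 4: 0.41 × 74 = 30.340
  age 5: 0.26 × 116 = 30.160
  age 6: 0.16 × 205 = 32.800
  age 7: 0.07 × 257 = 17.990
Maximum at age 6 (32.800).

6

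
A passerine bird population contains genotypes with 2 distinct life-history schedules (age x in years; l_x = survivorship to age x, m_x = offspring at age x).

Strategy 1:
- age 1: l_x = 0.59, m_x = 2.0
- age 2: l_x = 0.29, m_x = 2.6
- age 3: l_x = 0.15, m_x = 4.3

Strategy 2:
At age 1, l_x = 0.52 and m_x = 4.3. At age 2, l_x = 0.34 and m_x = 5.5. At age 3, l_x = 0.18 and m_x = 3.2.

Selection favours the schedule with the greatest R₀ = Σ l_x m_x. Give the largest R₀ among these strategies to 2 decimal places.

4.68

Strategy 1: R₀ = 0.59×2.0 + 0.29×2.6 + 0.15×4.3 = 2.5790
Strategy 2: R₀ = 0.52×4.3 + 0.34×5.5 + 0.18×3.2 = 4.6820
Highest R₀: strategy 2 with 4.6820.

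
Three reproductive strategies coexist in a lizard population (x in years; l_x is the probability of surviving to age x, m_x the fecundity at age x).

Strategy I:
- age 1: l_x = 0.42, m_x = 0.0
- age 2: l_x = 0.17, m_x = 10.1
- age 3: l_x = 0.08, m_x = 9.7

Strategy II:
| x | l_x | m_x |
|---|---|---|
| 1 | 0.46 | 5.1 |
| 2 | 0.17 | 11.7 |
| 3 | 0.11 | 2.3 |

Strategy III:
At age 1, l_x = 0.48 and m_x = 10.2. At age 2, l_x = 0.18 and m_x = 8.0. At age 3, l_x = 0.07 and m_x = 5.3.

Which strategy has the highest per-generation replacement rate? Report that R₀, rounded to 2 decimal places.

6.71

Strategy I: R₀ = 0.42×0.0 + 0.17×10.1 + 0.08×9.7 = 2.4930
Strategy II: R₀ = 0.46×5.1 + 0.17×11.7 + 0.11×2.3 = 4.5880
Strategy III: R₀ = 0.48×10.2 + 0.18×8.0 + 0.07×5.3 = 6.7070
Highest R₀: strategy III with 6.7070.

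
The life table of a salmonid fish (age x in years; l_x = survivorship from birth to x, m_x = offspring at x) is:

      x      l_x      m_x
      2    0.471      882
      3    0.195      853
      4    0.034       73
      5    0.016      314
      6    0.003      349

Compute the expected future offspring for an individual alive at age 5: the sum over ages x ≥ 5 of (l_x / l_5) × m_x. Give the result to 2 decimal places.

379.44

l_5 = 0.016. Conditional survival from age 5 to x is l_x / l_5.
  x=5: (0.016/0.016) × 314 = 314.0000
  x=6: (0.003/0.016) × 349 = 65.4375
Sum = 314.0000 + 65.4375 = 379.4375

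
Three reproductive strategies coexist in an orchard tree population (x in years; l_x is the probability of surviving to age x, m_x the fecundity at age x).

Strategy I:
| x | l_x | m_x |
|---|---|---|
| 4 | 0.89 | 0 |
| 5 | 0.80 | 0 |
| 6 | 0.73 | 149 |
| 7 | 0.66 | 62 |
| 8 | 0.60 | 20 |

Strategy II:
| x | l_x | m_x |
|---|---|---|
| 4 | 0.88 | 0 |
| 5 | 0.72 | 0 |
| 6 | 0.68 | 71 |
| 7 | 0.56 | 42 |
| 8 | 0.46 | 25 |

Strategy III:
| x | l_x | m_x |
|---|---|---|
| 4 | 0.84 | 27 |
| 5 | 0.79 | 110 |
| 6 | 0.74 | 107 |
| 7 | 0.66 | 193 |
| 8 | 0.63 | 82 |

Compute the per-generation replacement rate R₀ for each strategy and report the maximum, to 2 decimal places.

Strategy I: R₀ = 0.89×0 + 0.80×0 + 0.73×149 + 0.66×62 + 0.60×20 = 161.6900
Strategy II: R₀ = 0.88×0 + 0.72×0 + 0.68×71 + 0.56×42 + 0.46×25 = 83.3000
Strategy III: R₀ = 0.84×27 + 0.79×110 + 0.74×107 + 0.66×193 + 0.63×82 = 367.8000
Highest R₀: strategy III with 367.8000.

367.80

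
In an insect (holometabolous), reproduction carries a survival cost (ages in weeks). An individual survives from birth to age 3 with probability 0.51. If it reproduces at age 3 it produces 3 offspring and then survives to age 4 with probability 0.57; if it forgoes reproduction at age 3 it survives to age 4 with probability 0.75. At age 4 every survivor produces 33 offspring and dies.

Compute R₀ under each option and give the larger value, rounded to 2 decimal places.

12.62

breed at age 3: R₀ = 0.51 × (3 + 0.57 × 33) = 0.51 × 21.8100 = 11.1231
delay to age 4: R₀ = 0.51 × (0.75 × 33) = 0.51 × 24.7500 = 12.6225
Higher: delay to age 4 (12.6225).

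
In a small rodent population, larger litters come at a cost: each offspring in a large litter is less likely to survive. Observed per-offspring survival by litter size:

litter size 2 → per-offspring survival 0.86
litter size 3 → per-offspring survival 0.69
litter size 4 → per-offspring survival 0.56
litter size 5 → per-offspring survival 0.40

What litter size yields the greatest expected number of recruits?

Expected recruits = c × s(c):
  c=2: 2 × 0.86 = 1.720
  c=3: 3 × 0.69 = 2.070
  c=4: 4 × 0.56 = 2.240
  c=5: 5 × 0.40 = 2.000
Maximum at c = 4 (2.240 recruits).

4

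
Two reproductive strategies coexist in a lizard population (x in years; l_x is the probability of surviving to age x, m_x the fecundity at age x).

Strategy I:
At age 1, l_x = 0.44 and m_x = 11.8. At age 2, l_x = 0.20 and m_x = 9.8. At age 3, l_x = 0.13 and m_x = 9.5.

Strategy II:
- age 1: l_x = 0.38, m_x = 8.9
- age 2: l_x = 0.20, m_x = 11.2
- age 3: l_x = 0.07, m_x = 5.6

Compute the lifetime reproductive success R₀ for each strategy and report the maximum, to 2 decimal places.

Strategy I: R₀ = 0.44×11.8 + 0.20×9.8 + 0.13×9.5 = 8.3870
Strategy II: R₀ = 0.38×8.9 + 0.20×11.2 + 0.07×5.6 = 6.0140
Highest R₀: strategy I with 8.3870.

8.39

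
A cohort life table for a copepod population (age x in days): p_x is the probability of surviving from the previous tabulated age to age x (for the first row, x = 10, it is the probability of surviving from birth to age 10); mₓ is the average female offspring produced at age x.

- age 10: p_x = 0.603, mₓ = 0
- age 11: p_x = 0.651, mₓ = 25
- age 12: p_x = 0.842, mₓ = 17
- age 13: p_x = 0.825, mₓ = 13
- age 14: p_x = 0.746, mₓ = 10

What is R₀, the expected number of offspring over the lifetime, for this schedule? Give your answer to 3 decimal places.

Survivorship from birth: l_x = p_10·p_11·…·p_x.
  l_10 = 0.60300
  l_11 = 0.39255
  l_12 = 0.33053
  l_13 = 0.27269
  l_14 = 0.20342
R₀ = Σ l_x mₓ:
  age 10: 0.60300 × 0 = 0.0000
  age 11: 0.39255 × 25 = 9.8138
  age 12: 0.33053 × 17 = 5.6190
  age 13: 0.27269 × 13 = 3.5450
  age 14: 0.20342 × 10 = 2.0342
R₀ = 0.0000 + 9.8138 + 5.6190 + 3.5450 + 2.0342 = 21.0119

21.012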